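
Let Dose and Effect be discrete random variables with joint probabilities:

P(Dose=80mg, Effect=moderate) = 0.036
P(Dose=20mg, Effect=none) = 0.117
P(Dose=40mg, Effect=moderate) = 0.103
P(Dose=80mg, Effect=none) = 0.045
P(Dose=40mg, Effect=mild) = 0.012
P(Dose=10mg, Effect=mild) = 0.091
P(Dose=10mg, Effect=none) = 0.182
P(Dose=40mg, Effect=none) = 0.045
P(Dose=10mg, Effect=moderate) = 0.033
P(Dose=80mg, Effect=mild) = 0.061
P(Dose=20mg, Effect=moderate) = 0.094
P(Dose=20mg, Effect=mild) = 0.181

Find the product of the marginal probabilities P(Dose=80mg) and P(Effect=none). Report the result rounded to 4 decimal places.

P(Dose=80mg) = 0.045 + 0.061 + 0.036 = 0.142.
P(Effect=none) = 0.182 + 0.117 + 0.045 + 0.045 = 0.389.
Product: 0.142 × 0.389 = 0.0552.

0.0552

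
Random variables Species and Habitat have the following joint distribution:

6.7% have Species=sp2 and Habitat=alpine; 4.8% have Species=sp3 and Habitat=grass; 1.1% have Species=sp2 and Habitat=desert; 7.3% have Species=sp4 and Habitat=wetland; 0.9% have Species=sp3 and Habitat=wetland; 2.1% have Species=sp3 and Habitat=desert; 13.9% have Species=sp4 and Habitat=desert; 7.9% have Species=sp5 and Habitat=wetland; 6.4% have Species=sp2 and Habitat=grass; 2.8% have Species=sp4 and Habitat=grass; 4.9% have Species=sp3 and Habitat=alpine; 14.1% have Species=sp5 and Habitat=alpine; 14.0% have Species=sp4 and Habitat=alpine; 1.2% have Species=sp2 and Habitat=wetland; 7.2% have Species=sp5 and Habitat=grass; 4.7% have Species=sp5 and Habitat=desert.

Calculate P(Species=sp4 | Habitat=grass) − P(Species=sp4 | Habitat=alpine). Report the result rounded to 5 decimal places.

-0.22057

P(Habitat=grass) = 0.064 + 0.048 + 0.028 + 0.072 = 0.212; P(Species=sp4 | Habitat=grass) = 0.028/0.212 = 0.132075.
P(Habitat=alpine) = 0.067 + 0.049 + 0.140 + 0.141 = 0.397; P(Species=sp4 | Habitat=alpine) = 0.140/0.397 = 0.352645.
Difference = -0.22057.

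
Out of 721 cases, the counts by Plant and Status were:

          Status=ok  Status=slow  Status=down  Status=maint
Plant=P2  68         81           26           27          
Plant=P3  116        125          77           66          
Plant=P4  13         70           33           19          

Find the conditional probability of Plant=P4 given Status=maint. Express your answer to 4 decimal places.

0.1696

Total with Status=maint: 27 + 66 + 19 = 112.
P(Plant=P4 | Status=maint) = 19/112 = 0.1696.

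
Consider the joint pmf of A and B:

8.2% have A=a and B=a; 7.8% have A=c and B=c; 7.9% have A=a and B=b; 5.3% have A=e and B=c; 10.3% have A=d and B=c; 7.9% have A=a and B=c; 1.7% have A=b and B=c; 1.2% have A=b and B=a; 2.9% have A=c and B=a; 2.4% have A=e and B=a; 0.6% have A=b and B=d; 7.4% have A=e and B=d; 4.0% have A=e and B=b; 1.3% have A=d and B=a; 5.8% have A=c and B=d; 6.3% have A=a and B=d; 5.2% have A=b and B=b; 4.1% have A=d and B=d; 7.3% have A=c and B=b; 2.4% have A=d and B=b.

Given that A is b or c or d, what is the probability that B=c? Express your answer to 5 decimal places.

P(A=b) = 0.012 + 0.052 + 0.017 + 0.006 = 0.087.
P(A=c) = 0.029 + 0.073 + 0.078 + 0.058 = 0.238.
P(A=d) = 0.013 + 0.024 + 0.103 + 0.041 = 0.181.
P(A ∈ {b, c, d}) = 0.087 + 0.238 + 0.181 = 0.506; P(B=c, A ∈ {b, c, d}) = 0.017 + 0.078 + 0.103 = 0.198.
P(B=c | A ∈ {b, c, d}) = 0.198/0.506 = 0.39130.

0.39130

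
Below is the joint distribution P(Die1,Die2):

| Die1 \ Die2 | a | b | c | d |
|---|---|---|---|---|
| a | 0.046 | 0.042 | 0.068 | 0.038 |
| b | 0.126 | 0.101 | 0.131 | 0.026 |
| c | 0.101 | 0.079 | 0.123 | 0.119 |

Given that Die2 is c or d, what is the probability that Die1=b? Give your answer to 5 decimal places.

P(Die2=c) = 0.068 + 0.131 + 0.123 = 0.322.
P(Die2=d) = 0.038 + 0.026 + 0.119 = 0.183.
P(Die2 ∈ {c, d}) = 0.322 + 0.183 = 0.505; P(Die1=b, Die2 ∈ {c, d}) = 0.131 + 0.026 = 0.157.
P(Die1=b | Die2 ∈ {c, d}) = 0.157/0.505 = 0.31089.

0.31089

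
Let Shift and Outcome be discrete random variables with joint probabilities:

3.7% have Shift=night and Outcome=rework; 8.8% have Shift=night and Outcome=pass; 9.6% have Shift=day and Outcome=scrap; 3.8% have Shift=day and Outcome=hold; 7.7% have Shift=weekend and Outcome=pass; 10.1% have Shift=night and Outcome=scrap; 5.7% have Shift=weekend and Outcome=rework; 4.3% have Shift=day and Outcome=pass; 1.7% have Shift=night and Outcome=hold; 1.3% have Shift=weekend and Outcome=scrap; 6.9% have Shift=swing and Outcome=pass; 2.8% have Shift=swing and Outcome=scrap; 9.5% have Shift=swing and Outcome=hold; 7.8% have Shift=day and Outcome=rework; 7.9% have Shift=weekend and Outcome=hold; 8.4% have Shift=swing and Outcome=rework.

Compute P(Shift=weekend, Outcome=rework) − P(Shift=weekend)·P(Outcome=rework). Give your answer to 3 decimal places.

P(Shift=weekend) = 0.077 + 0.057 + 0.013 + 0.079 = 0.226.
P(Outcome=rework) = 0.078 + 0.084 + 0.037 + 0.057 = 0.256.
P(Shift=weekend, Outcome=rework) − P(Shift=weekend)P(Outcome=rework) = 0.057 − 0.226×0.256 = -0.001.

-0.001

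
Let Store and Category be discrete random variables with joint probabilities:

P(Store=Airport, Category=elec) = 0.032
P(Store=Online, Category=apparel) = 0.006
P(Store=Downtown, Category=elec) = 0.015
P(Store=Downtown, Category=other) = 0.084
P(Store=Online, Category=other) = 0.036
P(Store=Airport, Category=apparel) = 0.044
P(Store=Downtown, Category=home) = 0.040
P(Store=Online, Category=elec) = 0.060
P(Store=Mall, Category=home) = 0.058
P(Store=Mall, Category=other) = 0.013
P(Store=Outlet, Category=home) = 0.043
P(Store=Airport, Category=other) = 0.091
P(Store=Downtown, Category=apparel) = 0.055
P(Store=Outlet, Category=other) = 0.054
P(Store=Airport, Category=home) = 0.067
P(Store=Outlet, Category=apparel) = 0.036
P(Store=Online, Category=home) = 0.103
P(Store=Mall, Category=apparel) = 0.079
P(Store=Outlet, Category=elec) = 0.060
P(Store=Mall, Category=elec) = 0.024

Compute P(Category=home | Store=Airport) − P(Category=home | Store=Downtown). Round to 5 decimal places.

0.08014

P(Store=Airport) = 0.044 + 0.032 + 0.067 + 0.091 = 0.234; P(Category=home | Store=Airport) = 0.067/0.234 = 0.286325.
P(Store=Downtown) = 0.055 + 0.015 + 0.040 + 0.084 = 0.194; P(Category=home | Store=Downtown) = 0.040/0.194 = 0.206186.
Difference = 0.08014.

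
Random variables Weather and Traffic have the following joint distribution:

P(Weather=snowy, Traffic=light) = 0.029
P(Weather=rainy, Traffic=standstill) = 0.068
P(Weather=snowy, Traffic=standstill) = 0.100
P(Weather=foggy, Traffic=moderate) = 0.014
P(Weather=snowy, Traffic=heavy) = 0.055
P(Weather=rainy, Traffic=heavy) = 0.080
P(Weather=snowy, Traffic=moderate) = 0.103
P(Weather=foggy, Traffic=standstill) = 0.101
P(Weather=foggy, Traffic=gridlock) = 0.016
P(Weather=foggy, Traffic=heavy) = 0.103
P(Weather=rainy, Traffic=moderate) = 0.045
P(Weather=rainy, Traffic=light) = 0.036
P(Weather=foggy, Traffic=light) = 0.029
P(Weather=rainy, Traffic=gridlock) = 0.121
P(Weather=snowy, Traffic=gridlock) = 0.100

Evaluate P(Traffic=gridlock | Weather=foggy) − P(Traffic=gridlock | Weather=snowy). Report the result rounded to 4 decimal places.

-0.1976

P(Weather=foggy) = 0.029 + 0.014 + 0.103 + 0.016 + 0.101 = 0.263; P(Traffic=gridlock | Weather=foggy) = 0.016/0.263 = 0.06084.
P(Weather=snowy) = 0.029 + 0.103 + 0.055 + 0.100 + 0.100 = 0.387; P(Traffic=gridlock | Weather=snowy) = 0.100/0.387 = 0.25840.
Difference = -0.1976.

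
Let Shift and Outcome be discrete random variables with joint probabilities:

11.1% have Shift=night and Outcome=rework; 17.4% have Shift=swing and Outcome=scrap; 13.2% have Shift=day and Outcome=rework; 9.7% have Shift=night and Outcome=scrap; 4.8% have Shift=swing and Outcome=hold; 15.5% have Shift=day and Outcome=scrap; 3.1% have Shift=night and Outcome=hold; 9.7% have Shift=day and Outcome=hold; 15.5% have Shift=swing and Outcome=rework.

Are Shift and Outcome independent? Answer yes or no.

no

P(Shift=day) = 0.384 and P(Outcome=hold) = 0.176, so their product is 0.06758, but P(Shift=day, Outcome=hold) = 0.097. Since these differ, Shift and Outcome are not independent.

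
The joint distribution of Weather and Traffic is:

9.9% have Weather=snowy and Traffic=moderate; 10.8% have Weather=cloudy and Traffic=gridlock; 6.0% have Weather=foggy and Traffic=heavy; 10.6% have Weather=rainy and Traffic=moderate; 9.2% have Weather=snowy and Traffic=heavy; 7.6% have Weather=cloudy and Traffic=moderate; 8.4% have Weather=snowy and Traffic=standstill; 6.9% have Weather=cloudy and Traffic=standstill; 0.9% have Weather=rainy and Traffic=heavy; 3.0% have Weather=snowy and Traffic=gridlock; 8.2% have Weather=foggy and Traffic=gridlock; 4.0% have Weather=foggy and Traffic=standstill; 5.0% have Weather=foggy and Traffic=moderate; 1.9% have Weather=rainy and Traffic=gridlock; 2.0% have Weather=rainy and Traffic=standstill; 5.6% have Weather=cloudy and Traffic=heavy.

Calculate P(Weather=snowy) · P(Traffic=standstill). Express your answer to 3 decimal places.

P(Weather=snowy) = 0.099 + 0.092 + 0.030 + 0.084 = 0.305.
P(Traffic=standstill) = 0.069 + 0.020 + 0.084 + 0.040 = 0.213.
Product: 0.305 × 0.213 = 0.065.

0.065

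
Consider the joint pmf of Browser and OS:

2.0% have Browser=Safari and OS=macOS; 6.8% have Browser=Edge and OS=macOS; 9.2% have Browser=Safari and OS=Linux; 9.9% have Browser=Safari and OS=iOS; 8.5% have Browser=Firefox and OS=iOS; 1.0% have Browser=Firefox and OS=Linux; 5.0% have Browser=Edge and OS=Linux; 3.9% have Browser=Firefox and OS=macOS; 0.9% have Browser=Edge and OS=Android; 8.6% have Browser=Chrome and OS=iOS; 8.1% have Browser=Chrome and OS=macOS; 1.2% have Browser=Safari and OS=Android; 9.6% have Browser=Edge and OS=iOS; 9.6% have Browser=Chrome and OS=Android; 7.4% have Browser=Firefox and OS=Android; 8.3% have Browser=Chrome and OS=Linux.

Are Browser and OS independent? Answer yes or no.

no

P(Browser=Chrome) = 0.346 and P(OS=iOS) = 0.366, so their product is 0.12664, but P(Browser=Chrome, OS=iOS) = 0.086. Since these differ, Browser and OS are not independent.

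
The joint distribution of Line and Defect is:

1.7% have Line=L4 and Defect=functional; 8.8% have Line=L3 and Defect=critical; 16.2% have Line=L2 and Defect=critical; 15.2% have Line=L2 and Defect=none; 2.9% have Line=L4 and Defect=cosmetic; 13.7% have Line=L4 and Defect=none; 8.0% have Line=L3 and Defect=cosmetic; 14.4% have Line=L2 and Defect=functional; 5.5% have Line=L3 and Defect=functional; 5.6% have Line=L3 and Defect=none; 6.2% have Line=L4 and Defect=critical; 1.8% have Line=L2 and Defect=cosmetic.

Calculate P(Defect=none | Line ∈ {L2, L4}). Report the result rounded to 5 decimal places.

P(Line=L2) = 0.152 + 0.018 + 0.144 + 0.162 = 0.476.
P(Line=L4) = 0.137 + 0.029 + 0.017 + 0.062 = 0.245.
P(Line ∈ {L2, L4}) = 0.476 + 0.245 = 0.721; P(Defect=none, Line ∈ {L2, L4}) = 0.152 + 0.137 = 0.289.
P(Defect=none | Line ∈ {L2, L4}) = 0.289/0.721 = 0.40083.

0.40083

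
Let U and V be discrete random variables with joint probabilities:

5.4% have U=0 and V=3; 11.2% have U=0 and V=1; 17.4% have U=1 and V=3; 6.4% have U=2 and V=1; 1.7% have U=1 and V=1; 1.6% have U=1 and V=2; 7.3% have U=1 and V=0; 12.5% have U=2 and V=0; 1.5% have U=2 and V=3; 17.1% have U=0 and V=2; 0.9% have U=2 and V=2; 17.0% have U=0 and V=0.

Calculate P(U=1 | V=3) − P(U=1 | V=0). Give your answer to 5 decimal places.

0.51768

P(V=3) = 0.054 + 0.174 + 0.015 = 0.243; P(U=1 | V=3) = 0.174/0.243 = 0.716049.
P(V=0) = 0.170 + 0.073 + 0.125 = 0.368; P(U=1 | V=0) = 0.073/0.368 = 0.198370.
Difference = 0.51768.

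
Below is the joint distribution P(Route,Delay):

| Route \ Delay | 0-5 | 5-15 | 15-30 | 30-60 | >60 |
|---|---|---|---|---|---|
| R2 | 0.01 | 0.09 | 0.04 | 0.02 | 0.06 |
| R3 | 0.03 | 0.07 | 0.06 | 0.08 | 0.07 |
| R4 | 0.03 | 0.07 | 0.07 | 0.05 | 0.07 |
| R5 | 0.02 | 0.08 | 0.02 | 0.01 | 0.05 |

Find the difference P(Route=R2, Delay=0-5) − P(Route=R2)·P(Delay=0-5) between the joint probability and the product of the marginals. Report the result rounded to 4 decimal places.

P(Route=R2) = 0.01 + 0.09 + 0.04 + 0.02 + 0.06 = 0.22.
P(Delay=0-5) = 0.01 + 0.03 + 0.03 + 0.02 = 0.09.
P(Route=R2, Delay=0-5) − P(Route=R2)P(Delay=0-5) = 0.01 − 0.22×0.09 = -0.0098.

-0.0098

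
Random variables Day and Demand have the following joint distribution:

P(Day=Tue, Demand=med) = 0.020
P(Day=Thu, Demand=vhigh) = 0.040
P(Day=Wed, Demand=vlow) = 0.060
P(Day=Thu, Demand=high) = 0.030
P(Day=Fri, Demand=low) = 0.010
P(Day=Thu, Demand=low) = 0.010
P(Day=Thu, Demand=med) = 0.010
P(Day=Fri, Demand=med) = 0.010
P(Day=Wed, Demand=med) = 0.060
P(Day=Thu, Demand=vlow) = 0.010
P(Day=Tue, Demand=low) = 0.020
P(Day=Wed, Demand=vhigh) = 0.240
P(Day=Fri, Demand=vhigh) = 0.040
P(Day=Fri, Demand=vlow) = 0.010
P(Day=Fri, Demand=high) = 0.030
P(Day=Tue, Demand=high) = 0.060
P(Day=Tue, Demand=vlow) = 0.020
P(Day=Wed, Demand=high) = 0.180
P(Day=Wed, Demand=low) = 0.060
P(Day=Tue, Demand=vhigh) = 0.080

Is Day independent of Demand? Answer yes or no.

yes

Every cell satisfies P(Day,Demand) = P(Day)·P(Demand). For instance P(Day=Tue) = 0.200, P(Demand=vhigh) = 0.400, and 0.200×0.400 = 0.080 matches the joint entry. So Day and Demand are independent.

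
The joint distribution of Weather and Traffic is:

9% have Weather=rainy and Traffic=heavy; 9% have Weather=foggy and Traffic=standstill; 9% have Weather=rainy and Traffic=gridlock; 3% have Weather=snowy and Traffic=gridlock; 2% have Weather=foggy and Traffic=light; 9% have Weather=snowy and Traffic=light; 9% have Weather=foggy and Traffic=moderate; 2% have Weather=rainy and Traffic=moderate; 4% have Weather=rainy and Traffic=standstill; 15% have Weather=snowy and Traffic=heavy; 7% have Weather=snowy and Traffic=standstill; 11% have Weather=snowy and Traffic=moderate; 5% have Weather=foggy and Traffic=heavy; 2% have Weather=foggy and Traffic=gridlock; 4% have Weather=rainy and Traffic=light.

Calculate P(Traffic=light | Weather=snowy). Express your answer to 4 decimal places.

0.2000

P(Weather=snowy) = 0.09 + 0.11 + 0.15 + 0.03 + 0.07 = 0.45.
P(Traffic=light | Weather=snowy) = 0.09/0.45 = 0.2000.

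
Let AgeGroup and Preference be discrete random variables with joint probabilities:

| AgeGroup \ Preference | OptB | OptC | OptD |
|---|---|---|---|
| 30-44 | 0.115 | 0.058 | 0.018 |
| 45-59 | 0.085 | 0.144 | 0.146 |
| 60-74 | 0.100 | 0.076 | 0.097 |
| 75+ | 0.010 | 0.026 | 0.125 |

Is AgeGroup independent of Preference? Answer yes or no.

P(AgeGroup=75+) = 0.161 and P(Preference=OptD) = 0.386, so their product is 0.06215, but P(AgeGroup=75+, Preference=OptD) = 0.125. Since these differ, AgeGroup and Preference are not independent.

no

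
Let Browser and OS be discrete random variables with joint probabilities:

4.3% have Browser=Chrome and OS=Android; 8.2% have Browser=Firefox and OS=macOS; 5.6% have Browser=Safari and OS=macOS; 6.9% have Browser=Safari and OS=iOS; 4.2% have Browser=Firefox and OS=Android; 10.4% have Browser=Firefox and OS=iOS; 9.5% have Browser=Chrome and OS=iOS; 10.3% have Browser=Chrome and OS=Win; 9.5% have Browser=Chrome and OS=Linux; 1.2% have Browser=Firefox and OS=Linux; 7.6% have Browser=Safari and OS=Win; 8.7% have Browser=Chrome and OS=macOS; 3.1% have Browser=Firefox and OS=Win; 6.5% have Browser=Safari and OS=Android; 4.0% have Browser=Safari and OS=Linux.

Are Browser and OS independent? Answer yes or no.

P(Browser=Chrome) = 0.423 and P(OS=Linux) = 0.147, so their product is 0.06218, but P(Browser=Chrome, OS=Linux) = 0.095. Since these differ, Browser and OS are not independent.

no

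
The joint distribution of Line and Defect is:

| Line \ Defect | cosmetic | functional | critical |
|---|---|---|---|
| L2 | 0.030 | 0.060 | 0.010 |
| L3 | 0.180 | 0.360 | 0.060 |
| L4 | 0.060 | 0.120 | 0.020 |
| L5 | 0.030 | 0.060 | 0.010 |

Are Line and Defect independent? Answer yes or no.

yes

Every cell satisfies P(Line,Defect) = P(Line)·P(Defect). For instance P(Line=L4) = 0.200, P(Defect=critical) = 0.100, and 0.200×0.100 = 0.020 matches the joint entry. So Line and Defect are independent.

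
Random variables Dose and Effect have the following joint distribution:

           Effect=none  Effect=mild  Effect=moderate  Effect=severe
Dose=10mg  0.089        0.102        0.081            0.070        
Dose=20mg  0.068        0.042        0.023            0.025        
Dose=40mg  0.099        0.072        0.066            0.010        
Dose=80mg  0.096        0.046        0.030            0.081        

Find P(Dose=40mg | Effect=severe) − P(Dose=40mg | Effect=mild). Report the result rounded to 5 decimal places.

-0.22105

P(Effect=severe) = 0.070 + 0.025 + 0.010 + 0.081 = 0.186; P(Dose=40mg | Effect=severe) = 0.010/0.186 = 0.053763.
P(Effect=mild) = 0.102 + 0.042 + 0.072 + 0.046 = 0.262; P(Dose=40mg | Effect=mild) = 0.072/0.262 = 0.274809.
Difference = -0.22105.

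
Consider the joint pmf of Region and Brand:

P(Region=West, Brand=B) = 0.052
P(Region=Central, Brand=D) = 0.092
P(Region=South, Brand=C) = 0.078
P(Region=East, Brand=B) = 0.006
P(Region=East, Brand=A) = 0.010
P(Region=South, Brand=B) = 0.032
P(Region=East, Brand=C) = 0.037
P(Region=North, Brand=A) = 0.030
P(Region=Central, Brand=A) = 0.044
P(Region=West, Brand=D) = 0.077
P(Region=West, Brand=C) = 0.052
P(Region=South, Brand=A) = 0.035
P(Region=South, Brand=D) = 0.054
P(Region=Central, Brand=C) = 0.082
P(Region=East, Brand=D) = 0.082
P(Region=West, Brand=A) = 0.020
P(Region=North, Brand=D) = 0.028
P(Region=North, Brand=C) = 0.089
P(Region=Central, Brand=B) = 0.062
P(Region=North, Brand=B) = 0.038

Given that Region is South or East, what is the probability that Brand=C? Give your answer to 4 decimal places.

P(Region=South) = 0.035 + 0.032 + 0.078 + 0.054 = 0.199.
P(Region=East) = 0.010 + 0.006 + 0.037 + 0.082 = 0.135.
P(Region ∈ {South, East}) = 0.199 + 0.135 = 0.334; P(Brand=C, Region ∈ {South, East}) = 0.078 + 0.037 = 0.115.
P(Brand=C | Region ∈ {South, East}) = 0.115/0.334 = 0.3443.

0.3443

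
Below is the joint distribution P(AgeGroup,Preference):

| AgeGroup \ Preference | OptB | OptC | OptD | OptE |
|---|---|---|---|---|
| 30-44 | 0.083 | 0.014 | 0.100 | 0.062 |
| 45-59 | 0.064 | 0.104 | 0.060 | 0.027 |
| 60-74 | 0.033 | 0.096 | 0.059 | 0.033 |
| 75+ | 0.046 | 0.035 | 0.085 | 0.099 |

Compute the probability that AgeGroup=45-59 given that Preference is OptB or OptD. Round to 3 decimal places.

0.234

P(Preference=OptB) = 0.083 + 0.064 + 0.033 + 0.046 = 0.226.
P(Preference=OptD) = 0.100 + 0.060 + 0.059 + 0.085 = 0.304.
P(Preference ∈ {OptB, OptD}) = 0.226 + 0.304 = 0.530; P(AgeGroup=45-59, Preference ∈ {OptB, OptD}) = 0.064 + 0.060 = 0.124.
P(AgeGroup=45-59 | Preference ∈ {OptB, OptD}) = 0.124/0.530 = 0.234.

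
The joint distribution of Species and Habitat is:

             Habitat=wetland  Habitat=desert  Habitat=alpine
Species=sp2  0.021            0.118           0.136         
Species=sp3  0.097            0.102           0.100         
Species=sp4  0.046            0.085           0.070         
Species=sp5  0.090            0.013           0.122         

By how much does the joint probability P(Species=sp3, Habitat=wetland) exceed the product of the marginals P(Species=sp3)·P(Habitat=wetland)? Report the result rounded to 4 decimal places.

P(Species=sp3) = 0.097 + 0.102 + 0.100 = 0.299.
P(Habitat=wetland) = 0.021 + 0.097 + 0.046 + 0.090 = 0.254.
P(Species=sp3, Habitat=wetland) − P(Species=sp3)P(Habitat=wetland) = 0.097 − 0.299×0.254 = 0.0211.

0.0211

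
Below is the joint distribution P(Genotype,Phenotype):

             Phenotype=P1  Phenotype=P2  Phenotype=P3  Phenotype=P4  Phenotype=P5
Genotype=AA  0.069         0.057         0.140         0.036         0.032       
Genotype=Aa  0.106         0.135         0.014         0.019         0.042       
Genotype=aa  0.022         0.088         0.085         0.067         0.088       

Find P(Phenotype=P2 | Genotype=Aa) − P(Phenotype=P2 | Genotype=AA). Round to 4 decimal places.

P(Genotype=Aa) = 0.106 + 0.135 + 0.014 + 0.019 + 0.042 = 0.316; P(Phenotype=P2 | Genotype=Aa) = 0.135/0.316 = 0.42722.
P(Genotype=AA) = 0.069 + 0.057 + 0.140 + 0.036 + 0.032 = 0.334; P(Phenotype=P2 | Genotype=AA) = 0.057/0.334 = 0.17066.
Difference = 0.2566.

0.2566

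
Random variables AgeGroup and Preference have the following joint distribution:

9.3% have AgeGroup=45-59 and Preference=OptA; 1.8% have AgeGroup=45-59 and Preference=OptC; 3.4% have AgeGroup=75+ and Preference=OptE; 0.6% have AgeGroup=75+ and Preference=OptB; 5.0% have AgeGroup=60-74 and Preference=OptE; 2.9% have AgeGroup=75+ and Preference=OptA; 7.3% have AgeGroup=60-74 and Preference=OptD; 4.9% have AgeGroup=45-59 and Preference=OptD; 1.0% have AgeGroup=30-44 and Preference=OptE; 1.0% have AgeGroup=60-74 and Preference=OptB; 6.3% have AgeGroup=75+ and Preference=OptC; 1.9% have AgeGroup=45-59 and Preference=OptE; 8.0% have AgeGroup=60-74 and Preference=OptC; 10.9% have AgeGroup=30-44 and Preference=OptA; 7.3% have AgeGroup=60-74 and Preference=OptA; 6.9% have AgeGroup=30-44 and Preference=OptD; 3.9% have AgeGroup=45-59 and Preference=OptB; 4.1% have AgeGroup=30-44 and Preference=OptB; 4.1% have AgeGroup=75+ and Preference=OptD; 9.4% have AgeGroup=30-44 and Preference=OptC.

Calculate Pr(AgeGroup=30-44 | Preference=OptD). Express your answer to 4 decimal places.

0.2974

P(Preference=OptD) = 0.069 + 0.049 + 0.073 + 0.041 = 0.232.
P(AgeGroup=30-44 | Preference=OptD) = 0.069/0.232 = 0.2974.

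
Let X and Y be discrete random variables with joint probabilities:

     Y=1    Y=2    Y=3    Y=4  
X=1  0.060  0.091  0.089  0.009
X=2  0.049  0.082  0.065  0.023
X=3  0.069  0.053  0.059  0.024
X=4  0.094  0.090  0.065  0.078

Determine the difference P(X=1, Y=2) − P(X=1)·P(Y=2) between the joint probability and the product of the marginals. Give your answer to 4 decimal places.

P(X=1) = 0.060 + 0.091 + 0.089 + 0.009 = 0.249.
P(Y=2) = 0.091 + 0.082 + 0.053 + 0.090 = 0.316.
P(X=1, Y=2) − P(X=1)P(Y=2) = 0.091 − 0.249×0.316 = 0.0123.

0.0123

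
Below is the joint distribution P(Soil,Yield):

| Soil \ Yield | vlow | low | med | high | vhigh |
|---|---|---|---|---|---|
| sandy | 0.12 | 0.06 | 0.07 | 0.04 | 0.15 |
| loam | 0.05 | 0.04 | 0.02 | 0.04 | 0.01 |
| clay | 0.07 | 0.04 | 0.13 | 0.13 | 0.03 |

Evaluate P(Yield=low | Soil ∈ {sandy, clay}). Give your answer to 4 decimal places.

0.1190

P(Soil=sandy) = 0.12 + 0.06 + 0.07 + 0.04 + 0.15 = 0.44.
P(Soil=clay) = 0.07 + 0.04 + 0.13 + 0.13 + 0.03 = 0.40.
P(Soil ∈ {sandy, clay}) = 0.44 + 0.40 = 0.84; P(Yield=low, Soil ∈ {sandy, clay}) = 0.06 + 0.04 = 0.10.
P(Yield=low | Soil ∈ {sandy, clay}) = 0.10/0.84 = 0.1190.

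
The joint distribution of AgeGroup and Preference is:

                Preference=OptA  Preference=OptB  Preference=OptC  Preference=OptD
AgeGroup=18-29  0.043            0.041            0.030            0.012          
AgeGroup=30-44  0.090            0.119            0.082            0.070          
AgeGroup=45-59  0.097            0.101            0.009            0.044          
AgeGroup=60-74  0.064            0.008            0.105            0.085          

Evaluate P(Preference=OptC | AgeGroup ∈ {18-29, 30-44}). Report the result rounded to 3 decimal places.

0.230

P(AgeGroup=18-29) = 0.043 + 0.041 + 0.030 + 0.012 = 0.126.
P(AgeGroup=30-44) = 0.090 + 0.119 + 0.082 + 0.070 = 0.361.
P(AgeGroup ∈ {18-29, 30-44}) = 0.126 + 0.361 = 0.487; P(Preference=OptC, AgeGroup ∈ {18-29, 30-44}) = 0.030 + 0.082 = 0.112.
P(Preference=OptC | AgeGroup ∈ {18-29, 30-44}) = 0.112/0.487 = 0.230.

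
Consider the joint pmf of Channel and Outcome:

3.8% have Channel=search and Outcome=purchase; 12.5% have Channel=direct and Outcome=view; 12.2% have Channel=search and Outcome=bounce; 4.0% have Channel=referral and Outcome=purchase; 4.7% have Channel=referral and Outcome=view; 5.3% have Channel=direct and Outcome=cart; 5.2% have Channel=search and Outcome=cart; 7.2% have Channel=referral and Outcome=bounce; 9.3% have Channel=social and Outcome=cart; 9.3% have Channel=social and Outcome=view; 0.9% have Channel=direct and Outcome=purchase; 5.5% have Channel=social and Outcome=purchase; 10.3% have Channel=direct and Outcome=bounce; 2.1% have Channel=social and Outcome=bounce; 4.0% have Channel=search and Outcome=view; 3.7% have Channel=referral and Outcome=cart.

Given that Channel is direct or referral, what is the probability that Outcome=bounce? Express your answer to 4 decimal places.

0.3601

P(Channel=direct) = 0.103 + 0.125 + 0.053 + 0.009 = 0.290.
P(Channel=referral) = 0.072 + 0.047 + 0.037 + 0.040 = 0.196.
P(Channel ∈ {direct, referral}) = 0.290 + 0.196 = 0.486; P(Outcome=bounce, Channel ∈ {direct, referral}) = 0.103 + 0.072 = 0.175.
P(Outcome=bounce | Channel ∈ {direct, referral}) = 0.175/0.486 = 0.3601.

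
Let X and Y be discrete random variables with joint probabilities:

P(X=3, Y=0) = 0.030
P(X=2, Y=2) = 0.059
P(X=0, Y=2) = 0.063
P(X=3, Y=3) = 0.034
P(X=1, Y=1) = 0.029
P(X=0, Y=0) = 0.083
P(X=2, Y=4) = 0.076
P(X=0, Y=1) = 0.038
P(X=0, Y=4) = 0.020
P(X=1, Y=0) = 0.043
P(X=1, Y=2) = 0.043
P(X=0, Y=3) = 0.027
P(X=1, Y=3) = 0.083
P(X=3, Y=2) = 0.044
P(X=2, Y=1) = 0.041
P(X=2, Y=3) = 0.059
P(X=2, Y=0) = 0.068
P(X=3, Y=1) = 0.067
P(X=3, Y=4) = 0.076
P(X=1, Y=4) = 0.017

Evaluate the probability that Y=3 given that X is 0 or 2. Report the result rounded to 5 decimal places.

0.16105

P(X=0) = 0.083 + 0.038 + 0.063 + 0.027 + 0.020 = 0.231.
P(X=2) = 0.068 + 0.041 + 0.059 + 0.059 + 0.076 = 0.303.
P(X ∈ {0, 2}) = 0.231 + 0.303 = 0.534; P(Y=3, X ∈ {0, 2}) = 0.027 + 0.059 = 0.086.
P(Y=3 | X ∈ {0, 2}) = 0.086/0.534 = 0.16105.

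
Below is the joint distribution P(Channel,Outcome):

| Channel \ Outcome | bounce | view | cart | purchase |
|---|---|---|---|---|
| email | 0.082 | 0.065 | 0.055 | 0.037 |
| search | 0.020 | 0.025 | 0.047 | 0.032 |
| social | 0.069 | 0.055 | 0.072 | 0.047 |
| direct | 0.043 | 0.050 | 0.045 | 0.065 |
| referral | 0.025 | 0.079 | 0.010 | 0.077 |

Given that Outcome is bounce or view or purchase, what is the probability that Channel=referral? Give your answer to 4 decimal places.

P(Outcome=bounce) = 0.082 + 0.020 + 0.069 + 0.043 + 0.025 = 0.239.
P(Outcome=view) = 0.065 + 0.025 + 0.055 + 0.050 + 0.079 = 0.274.
P(Outcome=purchase) = 0.037 + 0.032 + 0.047 + 0.065 + 0.077 = 0.258.
P(Outcome ∈ {bounce, view, purchase}) = 0.239 + 0.274 + 0.258 = 0.771; P(Channel=referral, Outcome ∈ {bounce, view, purchase}) = 0.025 + 0.079 + 0.077 = 0.181.
P(Channel=referral | Outcome ∈ {bounce, view, purchase}) = 0.181/0.771 = 0.2348.

0.2348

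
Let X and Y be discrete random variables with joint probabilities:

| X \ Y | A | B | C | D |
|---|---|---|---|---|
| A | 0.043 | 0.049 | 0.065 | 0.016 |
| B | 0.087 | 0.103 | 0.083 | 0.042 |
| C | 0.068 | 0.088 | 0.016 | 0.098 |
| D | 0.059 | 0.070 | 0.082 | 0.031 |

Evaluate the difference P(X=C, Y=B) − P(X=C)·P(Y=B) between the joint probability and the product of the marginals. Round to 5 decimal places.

P(X=C) = 0.068 + 0.088 + 0.016 + 0.098 = 0.270.
P(Y=B) = 0.049 + 0.103 + 0.088 + 0.070 = 0.310.
P(X=C, Y=B) − P(X=C)P(Y=B) = 0.088 − 0.270×0.310 = 0.00430.

0.00430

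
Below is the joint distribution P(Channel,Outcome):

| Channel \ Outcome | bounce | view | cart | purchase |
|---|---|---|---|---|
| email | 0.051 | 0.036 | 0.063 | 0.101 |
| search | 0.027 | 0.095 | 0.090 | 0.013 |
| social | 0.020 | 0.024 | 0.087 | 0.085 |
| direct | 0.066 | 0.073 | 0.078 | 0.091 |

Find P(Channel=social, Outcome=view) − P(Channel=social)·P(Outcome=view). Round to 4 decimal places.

P(Channel=social) = 0.020 + 0.024 + 0.087 + 0.085 = 0.216.
P(Outcome=view) = 0.036 + 0.095 + 0.024 + 0.073 = 0.228.
P(Channel=social, Outcome=view) − P(Channel=social)P(Outcome=view) = 0.024 − 0.216×0.228 = -0.0252.

-0.0252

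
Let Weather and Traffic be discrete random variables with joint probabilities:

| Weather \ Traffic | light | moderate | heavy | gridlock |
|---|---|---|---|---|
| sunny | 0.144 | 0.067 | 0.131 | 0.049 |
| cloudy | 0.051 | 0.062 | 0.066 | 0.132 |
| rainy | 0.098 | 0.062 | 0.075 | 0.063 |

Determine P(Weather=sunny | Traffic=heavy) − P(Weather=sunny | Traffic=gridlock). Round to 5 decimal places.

0.28080

P(Traffic=heavy) = 0.131 + 0.066 + 0.075 = 0.272; P(Weather=sunny | Traffic=heavy) = 0.131/0.272 = 0.481618.
P(Traffic=gridlock) = 0.049 + 0.132 + 0.063 = 0.244; P(Weather=sunny | Traffic=gridlock) = 0.049/0.244 = 0.200820.
Difference = 0.28080.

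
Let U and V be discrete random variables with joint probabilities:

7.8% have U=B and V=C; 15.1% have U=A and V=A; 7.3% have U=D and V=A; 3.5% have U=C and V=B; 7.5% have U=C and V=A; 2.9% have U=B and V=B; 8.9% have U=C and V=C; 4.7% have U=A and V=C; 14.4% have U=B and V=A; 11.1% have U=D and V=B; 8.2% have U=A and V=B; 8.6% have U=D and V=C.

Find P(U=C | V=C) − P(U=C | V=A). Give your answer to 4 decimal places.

P(V=C) = 0.047 + 0.078 + 0.089 + 0.086 = 0.300; P(U=C | V=C) = 0.089/0.300 = 0.29667.
P(V=A) = 0.151 + 0.144 + 0.075 + 0.073 = 0.443; P(U=C | V=A) = 0.075/0.443 = 0.16930.
Difference = 0.1274.

0.1274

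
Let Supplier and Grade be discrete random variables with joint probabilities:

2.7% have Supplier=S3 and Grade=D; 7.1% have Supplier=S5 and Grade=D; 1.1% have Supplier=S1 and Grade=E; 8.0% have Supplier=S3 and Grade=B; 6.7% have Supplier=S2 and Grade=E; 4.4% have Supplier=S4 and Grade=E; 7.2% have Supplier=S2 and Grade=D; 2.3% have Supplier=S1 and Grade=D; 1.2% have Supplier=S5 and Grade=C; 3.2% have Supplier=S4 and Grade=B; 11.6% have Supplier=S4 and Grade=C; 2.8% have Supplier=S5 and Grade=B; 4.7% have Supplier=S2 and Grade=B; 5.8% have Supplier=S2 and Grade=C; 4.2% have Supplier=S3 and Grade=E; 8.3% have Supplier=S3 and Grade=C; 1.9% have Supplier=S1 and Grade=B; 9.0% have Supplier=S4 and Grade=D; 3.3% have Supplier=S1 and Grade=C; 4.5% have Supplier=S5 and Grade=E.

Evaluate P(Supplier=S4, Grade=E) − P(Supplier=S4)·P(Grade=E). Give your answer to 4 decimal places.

P(Supplier=S4) = 0.032 + 0.116 + 0.090 + 0.044 = 0.282.
P(Grade=E) = 0.011 + 0.067 + 0.042 + 0.044 + 0.045 = 0.209.
P(Supplier=S4, Grade=E) − P(Supplier=S4)P(Grade=E) = 0.044 − 0.282×0.209 = -0.0149.

-0.0149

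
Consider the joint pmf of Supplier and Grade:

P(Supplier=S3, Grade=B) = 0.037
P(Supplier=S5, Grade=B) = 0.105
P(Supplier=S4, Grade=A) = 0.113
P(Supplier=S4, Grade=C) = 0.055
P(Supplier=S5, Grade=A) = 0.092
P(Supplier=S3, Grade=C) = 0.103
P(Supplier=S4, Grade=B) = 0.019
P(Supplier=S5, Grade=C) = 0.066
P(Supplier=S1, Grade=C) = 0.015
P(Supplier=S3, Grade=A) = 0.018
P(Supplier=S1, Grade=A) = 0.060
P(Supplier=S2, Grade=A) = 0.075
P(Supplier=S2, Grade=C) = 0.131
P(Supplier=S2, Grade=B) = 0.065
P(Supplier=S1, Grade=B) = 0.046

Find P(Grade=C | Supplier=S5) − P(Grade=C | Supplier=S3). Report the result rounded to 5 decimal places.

P(Supplier=S5) = 0.092 + 0.105 + 0.066 = 0.263; P(Grade=C | Supplier=S5) = 0.066/0.263 = 0.250951.
P(Supplier=S3) = 0.018 + 0.037 + 0.103 = 0.158; P(Grade=C | Supplier=S3) = 0.103/0.158 = 0.651899.
Difference = -0.40095.

-0.40095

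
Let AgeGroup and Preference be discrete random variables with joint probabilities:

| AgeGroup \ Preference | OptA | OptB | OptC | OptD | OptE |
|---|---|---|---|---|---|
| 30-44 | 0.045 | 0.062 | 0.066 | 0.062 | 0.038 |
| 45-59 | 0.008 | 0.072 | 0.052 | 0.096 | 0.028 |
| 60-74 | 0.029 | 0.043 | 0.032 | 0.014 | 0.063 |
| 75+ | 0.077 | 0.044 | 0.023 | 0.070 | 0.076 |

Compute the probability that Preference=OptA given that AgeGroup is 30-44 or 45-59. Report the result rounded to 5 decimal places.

0.10019

P(AgeGroup=30-44) = 0.045 + 0.062 + 0.066 + 0.062 + 0.038 = 0.273.
P(AgeGroup=45-59) = 0.008 + 0.072 + 0.052 + 0.096 + 0.028 = 0.256.
P(AgeGroup ∈ {30-44, 45-59}) = 0.273 + 0.256 = 0.529; P(Preference=OptA, AgeGroup ∈ {30-44, 45-59}) = 0.045 + 0.008 = 0.053.
P(Preference=OptA | AgeGroup ∈ {30-44, 45-59}) = 0.053/0.529 = 0.10019.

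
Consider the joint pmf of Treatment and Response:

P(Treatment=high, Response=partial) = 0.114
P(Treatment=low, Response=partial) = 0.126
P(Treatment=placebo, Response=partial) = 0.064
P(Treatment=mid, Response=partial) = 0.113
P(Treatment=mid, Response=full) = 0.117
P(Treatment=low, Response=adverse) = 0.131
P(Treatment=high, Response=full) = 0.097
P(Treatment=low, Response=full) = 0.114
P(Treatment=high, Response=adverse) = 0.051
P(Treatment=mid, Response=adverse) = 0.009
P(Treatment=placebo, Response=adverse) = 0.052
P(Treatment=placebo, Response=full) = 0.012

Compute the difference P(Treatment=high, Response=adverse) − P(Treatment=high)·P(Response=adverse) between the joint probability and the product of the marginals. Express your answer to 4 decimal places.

P(Treatment=high) = 0.114 + 0.097 + 0.051 = 0.262.
P(Response=adverse) = 0.052 + 0.131 + 0.009 + 0.051 = 0.243.
P(Treatment=high, Response=adverse) − P(Treatment=high)P(Response=adverse) = 0.051 − 0.262×0.243 = -0.0127.

-0.0127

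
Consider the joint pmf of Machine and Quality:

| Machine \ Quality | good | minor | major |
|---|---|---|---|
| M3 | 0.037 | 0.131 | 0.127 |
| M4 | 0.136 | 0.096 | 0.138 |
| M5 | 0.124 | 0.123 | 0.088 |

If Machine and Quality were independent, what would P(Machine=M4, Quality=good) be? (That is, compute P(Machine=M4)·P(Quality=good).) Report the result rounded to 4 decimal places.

0.1099

P(Machine=M4) = 0.136 + 0.096 + 0.138 = 0.370.
P(Quality=good) = 0.037 + 0.136 + 0.124 = 0.297.
Product: 0.370 × 0.297 = 0.1099.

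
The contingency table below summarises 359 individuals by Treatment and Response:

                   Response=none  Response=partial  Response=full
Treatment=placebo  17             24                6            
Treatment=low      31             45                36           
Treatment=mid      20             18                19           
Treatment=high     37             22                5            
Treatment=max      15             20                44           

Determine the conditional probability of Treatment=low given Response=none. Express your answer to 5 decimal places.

0.25833

Total with Response=none: 17 + 31 + 20 + 37 + 15 = 120.
P(Treatment=low | Response=none) = 31/120 = 0.25833.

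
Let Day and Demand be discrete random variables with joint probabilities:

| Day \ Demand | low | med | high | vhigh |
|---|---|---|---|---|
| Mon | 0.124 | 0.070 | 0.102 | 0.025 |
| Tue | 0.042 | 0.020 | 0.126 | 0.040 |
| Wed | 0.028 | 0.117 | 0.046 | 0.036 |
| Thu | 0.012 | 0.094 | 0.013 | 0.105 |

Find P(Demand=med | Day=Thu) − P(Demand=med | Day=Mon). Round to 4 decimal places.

0.2016

P(Day=Thu) = 0.012 + 0.094 + 0.013 + 0.105 = 0.224; P(Demand=med | Day=Thu) = 0.094/0.224 = 0.41964.
P(Day=Mon) = 0.124 + 0.070 + 0.102 + 0.025 = 0.321; P(Demand=med | Day=Mon) = 0.070/0.321 = 0.21807.
Difference = 0.2016.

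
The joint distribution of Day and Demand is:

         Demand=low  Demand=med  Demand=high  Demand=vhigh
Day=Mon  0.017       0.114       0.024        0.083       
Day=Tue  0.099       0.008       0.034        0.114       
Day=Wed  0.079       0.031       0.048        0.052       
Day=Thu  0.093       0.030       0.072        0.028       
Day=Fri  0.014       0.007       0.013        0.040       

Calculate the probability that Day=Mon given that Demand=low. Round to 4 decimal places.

0.0563

P(Demand=low) = 0.017 + 0.099 + 0.079 + 0.093 + 0.014 = 0.302.
P(Day=Mon | Demand=low) = 0.017/0.302 = 0.0563.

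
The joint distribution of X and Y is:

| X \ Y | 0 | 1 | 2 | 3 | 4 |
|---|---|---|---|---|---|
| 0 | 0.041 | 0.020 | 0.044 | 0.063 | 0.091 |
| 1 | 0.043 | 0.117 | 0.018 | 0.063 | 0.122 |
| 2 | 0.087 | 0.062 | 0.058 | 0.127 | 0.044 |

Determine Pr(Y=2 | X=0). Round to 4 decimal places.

P(X=0) = 0.041 + 0.020 + 0.044 + 0.063 + 0.091 = 0.259.
P(Y=2 | X=0) = 0.044/0.259 = 0.1699.

0.1699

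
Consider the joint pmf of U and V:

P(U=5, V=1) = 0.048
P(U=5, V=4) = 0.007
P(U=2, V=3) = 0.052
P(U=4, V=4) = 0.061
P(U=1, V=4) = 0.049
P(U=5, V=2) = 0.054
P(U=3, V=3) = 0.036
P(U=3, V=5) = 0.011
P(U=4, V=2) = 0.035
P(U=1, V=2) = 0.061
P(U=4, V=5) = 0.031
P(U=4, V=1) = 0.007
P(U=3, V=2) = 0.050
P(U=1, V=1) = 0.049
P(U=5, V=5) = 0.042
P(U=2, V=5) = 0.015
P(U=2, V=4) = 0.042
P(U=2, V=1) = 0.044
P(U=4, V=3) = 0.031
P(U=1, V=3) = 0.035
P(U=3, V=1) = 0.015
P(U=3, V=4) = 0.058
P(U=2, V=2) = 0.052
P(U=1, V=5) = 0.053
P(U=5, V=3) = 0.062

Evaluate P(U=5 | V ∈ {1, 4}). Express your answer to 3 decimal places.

P(V=1) = 0.049 + 0.044 + 0.015 + 0.007 + 0.048 = 0.163.
P(V=4) = 0.049 + 0.042 + 0.058 + 0.061 + 0.007 = 0.217.
P(V ∈ {1, 4}) = 0.163 + 0.217 = 0.380; P(U=5, V ∈ {1, 4}) = 0.048 + 0.007 = 0.055.
P(U=5 | V ∈ {1, 4}) = 0.055/0.380 = 0.145.

0.145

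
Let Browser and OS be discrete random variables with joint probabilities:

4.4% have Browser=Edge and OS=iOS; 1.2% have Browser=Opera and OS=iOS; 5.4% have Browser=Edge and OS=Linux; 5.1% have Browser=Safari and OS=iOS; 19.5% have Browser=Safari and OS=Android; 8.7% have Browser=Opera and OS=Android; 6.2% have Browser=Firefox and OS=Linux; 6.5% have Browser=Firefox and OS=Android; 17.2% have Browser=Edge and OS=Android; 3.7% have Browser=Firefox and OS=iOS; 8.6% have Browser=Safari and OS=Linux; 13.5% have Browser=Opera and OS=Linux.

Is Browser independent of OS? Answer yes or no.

no

P(Browser=Opera) = 0.234 and P(OS=Linux) = 0.337, so their product is 0.07886, but P(Browser=Opera, OS=Linux) = 0.135. Since these differ, Browser and OS are not independent.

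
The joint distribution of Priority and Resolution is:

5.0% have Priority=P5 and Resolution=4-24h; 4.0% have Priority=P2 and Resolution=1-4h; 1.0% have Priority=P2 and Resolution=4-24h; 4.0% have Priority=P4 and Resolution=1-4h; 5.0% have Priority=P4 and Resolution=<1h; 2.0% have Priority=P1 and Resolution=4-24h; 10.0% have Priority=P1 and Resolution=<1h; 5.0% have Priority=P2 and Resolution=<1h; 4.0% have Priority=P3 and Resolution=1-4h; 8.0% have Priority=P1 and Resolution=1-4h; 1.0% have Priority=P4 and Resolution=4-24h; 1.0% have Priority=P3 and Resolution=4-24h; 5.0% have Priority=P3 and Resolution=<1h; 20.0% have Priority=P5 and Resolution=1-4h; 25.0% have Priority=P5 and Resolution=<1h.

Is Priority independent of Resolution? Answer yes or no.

Every cell satisfies P(Priority,Resolution) = P(Priority)·P(Resolution). For instance P(Priority=P3) = 0.100, P(Resolution=4-24h) = 0.100, and 0.100×0.100 = 0.010 matches the joint entry. So Priority and Resolution are independent.

yes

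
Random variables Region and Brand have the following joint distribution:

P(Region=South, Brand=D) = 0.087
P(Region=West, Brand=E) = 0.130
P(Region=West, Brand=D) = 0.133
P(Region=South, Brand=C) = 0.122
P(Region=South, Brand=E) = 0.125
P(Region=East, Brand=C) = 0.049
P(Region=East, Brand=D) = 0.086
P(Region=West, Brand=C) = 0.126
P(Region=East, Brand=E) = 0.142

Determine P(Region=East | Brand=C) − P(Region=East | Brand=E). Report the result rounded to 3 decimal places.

P(Brand=C) = 0.122 + 0.049 + 0.126 = 0.297; P(Region=East | Brand=C) = 0.049/0.297 = 0.1650.
P(Brand=E) = 0.125 + 0.142 + 0.130 = 0.397; P(Region=East | Brand=E) = 0.142/0.397 = 0.3577.
Difference = -0.193.

-0.193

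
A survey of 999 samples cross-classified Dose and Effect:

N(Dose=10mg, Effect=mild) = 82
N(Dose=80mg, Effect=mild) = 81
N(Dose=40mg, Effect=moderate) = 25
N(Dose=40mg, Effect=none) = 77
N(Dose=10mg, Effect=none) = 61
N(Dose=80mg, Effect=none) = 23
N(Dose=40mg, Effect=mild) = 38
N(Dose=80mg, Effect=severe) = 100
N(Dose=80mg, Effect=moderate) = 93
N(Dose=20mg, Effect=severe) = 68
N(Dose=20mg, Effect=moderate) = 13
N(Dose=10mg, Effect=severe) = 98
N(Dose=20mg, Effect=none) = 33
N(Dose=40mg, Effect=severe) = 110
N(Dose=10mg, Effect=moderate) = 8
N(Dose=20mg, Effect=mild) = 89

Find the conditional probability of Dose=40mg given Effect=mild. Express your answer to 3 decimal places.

0.131

Total with Effect=mild: 82 + 89 + 38 + 81 = 290.
P(Dose=40mg | Effect=mild) = 38/290 = 0.131.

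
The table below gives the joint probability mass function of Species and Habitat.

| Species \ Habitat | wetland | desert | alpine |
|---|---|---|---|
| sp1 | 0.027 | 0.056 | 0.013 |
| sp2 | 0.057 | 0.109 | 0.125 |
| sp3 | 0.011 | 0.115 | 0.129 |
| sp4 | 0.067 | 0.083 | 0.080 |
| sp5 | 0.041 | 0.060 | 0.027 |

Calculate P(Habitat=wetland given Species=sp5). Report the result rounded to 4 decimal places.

0.3203

P(Species=sp5) = 0.041 + 0.060 + 0.027 = 0.128.
P(Habitat=wetland | Species=sp5) = 0.041/0.128 = 0.3203.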